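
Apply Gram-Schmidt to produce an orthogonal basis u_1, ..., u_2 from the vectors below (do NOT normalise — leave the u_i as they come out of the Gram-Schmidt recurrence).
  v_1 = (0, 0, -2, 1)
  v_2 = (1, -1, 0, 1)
Orthogonal basis:
  u_1 = (0, 0, -2, 1)
  u_2 = (1, -1, 2/5, 4/5)

Apply the Gram-Schmidt recurrence
  u_1 = v_1
  u_i = v_i − Σ_{j<i} ((v_i · u_j) / (u_j · u_j)) · u_j.

Step by step this gives:
  u_1 = (0, 0, -2, 1)
  u_2 = (1, -1, 2/5, 4/5)

Orthogonality check:
  u_2 · u_1 = 0 (should be 0)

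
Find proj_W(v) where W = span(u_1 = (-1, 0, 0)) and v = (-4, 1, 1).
proj_W(v) = (-4, 0, 0)

Set up U = [u_1 | ... | u_1] ∈ R^(3×1). The projector onto W = col(U) is P = U (U^T U)^(-1) U^T.
Compute U^T U =
  [1],
and U^T v = (4).
Solve U^T U · c = U^T v for the coefficients: c = (4). The projection is proj_W(v) = U c.
Check: (v - proj_W(v)) · u_1 = 0  (should be 0).
Result: proj_W(v) = (-4, 0, 0).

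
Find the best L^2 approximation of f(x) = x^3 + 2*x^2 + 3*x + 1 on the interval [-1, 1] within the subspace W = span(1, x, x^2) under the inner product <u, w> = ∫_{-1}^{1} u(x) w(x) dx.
g(x) = 2*x^2 + 18*x/5 + 1

The best approximation g ∈ W is the orthogonal projection of f onto W. Writing g = a_0 + a_1 x + a_2 x^2, the coefficients solve the normal equations G · a = b where
  G_{ij} = <φ_i, φ_j> and b_i = <f, φ_i>, with φ_0 = 1, φ_1 = x, φ_2 = x^2.
G =
  [2, 0, 2/3]
  [0, 2/3, 0]
  [2/3, 0, 2/5],
b = (10/3, 12/5, 22/15).
Solving gives a_0 = 1, a_1 = 18/5, a_2 = 2, so
  g(x) = 2*x^2 + 18*x/5 + 1.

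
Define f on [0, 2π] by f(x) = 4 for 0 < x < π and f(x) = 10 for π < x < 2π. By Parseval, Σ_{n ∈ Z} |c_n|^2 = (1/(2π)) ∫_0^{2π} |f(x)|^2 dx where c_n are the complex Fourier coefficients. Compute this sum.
Σ |c_n|^2 = 58

Parseval equates the L^2 energy of f (normalised by 1/(2π)) with the ℓ^2 sum of its Fourier coefficients: (1/(2π)) ∫_0^{2π} |f|^2 = Σ |c_n|^2.
Compute the left side: (1/(2π)) [∫_0^π 4^2 dx + ∫_π^{2π} 10^2 dx] = (1/(2π)) · (16π + 100π) = (16 + 100)/2 = 58.
So Σ_{n ∈ Z} |c_n|^2 = 58.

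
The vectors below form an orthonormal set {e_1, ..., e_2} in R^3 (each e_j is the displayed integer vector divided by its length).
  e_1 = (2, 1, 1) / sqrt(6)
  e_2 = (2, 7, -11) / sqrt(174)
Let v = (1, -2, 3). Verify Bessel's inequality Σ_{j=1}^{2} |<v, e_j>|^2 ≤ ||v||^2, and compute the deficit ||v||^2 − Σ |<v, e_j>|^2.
Σ |<v, e_j>|^2 = 381/29; ||v||^2 = 14; deficit = 25/29

Write each e_j = u_j / sqrt(<u_j, u_j>) where u_j is the displayed integer vector. Then <v, e_j> = <v, u_j> / sqrt(<u_j, u_j>), so |<v, e_j>|^2 = <v, u_j>^2 / <u_j, u_j>.
Coefficients: <v, e_1> = 3/sqrt(6), <v, e_2> = -45/sqrt(174).
Square and sum: Σ |<v, e_j>|^2 = 381/29.
Compute ||v||^2 = v·v = 14.
Deficit = 14 − 381/29 = 25/29 ≥ 0, confirming Bessel's inequality. (The deficit equals ||v − Σ <v,e_j> e_j||^2, the squared distance from v to span{e_j}.)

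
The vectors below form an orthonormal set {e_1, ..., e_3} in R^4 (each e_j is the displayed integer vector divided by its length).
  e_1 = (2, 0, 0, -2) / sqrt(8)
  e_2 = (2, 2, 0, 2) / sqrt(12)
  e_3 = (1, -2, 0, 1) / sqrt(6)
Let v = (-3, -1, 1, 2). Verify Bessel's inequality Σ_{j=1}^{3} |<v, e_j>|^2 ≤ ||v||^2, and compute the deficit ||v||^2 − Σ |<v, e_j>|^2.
Σ |<v, e_j>|^2 = 14; ||v||^2 = 15; deficit = 1

Write each e_j = u_j / sqrt(<u_j, u_j>) where u_j is the displayed integer vector. Then <v, e_j> = <v, u_j> / sqrt(<u_j, u_j>), so |<v, e_j>|^2 = <v, u_j>^2 / <u_j, u_j>.
Coefficients: <v, e_1> = -10/sqrt(8), <v, e_2> = -4/sqrt(12), <v, e_3> = 1/sqrt(6).
Square and sum: Σ |<v, e_j>|^2 = 14.
Compute ||v||^2 = v·v = 15.
Deficit = 15 − 14 = 1 ≥ 0, confirming Bessel's inequality. (The deficit equals ||v − Σ <v,e_j> e_j||^2, the squared distance from v to span{e_j}.)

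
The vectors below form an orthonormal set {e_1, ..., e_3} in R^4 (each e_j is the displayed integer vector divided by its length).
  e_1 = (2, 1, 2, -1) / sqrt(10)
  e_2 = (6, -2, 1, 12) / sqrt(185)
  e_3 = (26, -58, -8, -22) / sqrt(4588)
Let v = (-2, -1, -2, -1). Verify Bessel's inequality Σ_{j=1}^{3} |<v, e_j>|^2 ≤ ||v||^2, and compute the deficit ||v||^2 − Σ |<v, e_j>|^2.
Σ |<v, e_j>|^2 = 308/31; ||v||^2 = 10; deficit = 2/31

Write each e_j = u_j / sqrt(<u_j, u_j>) where u_j is the displayed integer vector. Then <v, e_j> = <v, u_j> / sqrt(<u_j, u_j>), so |<v, e_j>|^2 = <v, u_j>^2 / <u_j, u_j>.
Coefficients: <v, e_1> = -8/sqrt(10), <v, e_2> = -24/sqrt(185), <v, e_3> = 44/sqrt(4588).
Square and sum: Σ |<v, e_j>|^2 = 308/31.
Compute ||v||^2 = v·v = 10.
Deficit = 10 − 308/31 = 2/31 ≥ 0, confirming Bessel's inequality. (The deficit equals ||v − Σ <v,e_j> e_j||^2, the squared distance from v to span{e_j}.)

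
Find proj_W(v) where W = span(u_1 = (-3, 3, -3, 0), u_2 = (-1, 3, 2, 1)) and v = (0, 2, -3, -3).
proj_W(v) = (-62/41, 24/41, -119/41, -19/41)

Set up U = [u_1 | ... | u_2] ∈ R^(4×2). The projector onto W = col(U) is P = U (U^T U)^(-1) U^T.
Compute U^T U =
  [27, 6]
  [6, 15],
and U^T v = (15, -3).
Solve U^T U · c = U^T v for the coefficients: c = (27/41, -19/41). The projection is proj_W(v) = U c.
Check: (v - proj_W(v)) · u_1 = 0  (should be 0).
Check: (v - proj_W(v)) · u_2 = 0  (should be 0).
Result: proj_W(v) = (-62/41, 24/41, -119/41, -19/41).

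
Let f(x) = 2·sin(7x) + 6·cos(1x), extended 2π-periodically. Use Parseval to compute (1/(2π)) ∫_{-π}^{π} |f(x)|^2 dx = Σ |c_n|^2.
Σ |c_n|^2 = 20

Expand |f|^2 and use orthogonality of {sin(nx), cos(mx)} on [-π, π]:
  ∫_{-π}^{π} sin(nx)^2 dx = π, ∫ cos(mx)^2 dx = π, and cross terms integrate to 0.
So ∫_{-π}^{π} f(x)^2 dx = 2^2 · π + 6^2 · π = (4 + 36)π.
Divide by 2π: (4 + 36)/2 = 20.
By Parseval, this equals Σ |c_n|^2.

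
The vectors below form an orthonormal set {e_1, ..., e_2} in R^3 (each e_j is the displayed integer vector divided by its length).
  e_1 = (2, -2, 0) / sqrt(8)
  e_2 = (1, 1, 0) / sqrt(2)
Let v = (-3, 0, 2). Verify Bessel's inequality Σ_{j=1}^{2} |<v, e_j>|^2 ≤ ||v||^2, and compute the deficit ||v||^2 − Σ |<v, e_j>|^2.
Σ |<v, e_j>|^2 = 9; ||v||^2 = 13; deficit = 4

Write each e_j = u_j / sqrt(<u_j, u_j>) where u_j is the displayed integer vector. Then <v, e_j> = <v, u_j> / sqrt(<u_j, u_j>), so |<v, e_j>|^2 = <v, u_j>^2 / <u_j, u_j>.
Coefficients: <v, e_1> = -6/sqrt(8), <v, e_2> = -3/sqrt(2).
Square and sum: Σ |<v, e_j>|^2 = 9.
Compute ||v||^2 = v·v = 13.
Deficit = 13 − 9 = 4 ≥ 0, confirming Bessel's inequality. (The deficit equals ||v − Σ <v,e_j> e_j||^2, the squared distance from v to span{e_j}.)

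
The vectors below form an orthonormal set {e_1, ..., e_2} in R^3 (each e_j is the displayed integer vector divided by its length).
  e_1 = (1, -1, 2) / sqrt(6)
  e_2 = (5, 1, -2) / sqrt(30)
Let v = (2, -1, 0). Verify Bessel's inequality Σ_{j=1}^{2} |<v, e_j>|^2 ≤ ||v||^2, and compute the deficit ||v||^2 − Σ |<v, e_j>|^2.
Σ |<v, e_j>|^2 = 21/5; ||v||^2 = 5; deficit = 4/5

Write each e_j = u_j / sqrt(<u_j, u_j>) where u_j is the displayed integer vector. Then <v, e_j> = <v, u_j> / sqrt(<u_j, u_j>), so |<v, e_j>|^2 = <v, u_j>^2 / <u_j, u_j>.
Coefficients: <v, e_1> = 3/sqrt(6), <v, e_2> = 9/sqrt(30).
Square and sum: Σ |<v, e_j>|^2 = 21/5.
Compute ||v||^2 = v·v = 5.
Deficit = 5 − 21/5 = 4/5 ≥ 0, confirming Bessel's inequality. (The deficit equals ||v − Σ <v,e_j> e_j||^2, the squared distance from v to span{e_j}.)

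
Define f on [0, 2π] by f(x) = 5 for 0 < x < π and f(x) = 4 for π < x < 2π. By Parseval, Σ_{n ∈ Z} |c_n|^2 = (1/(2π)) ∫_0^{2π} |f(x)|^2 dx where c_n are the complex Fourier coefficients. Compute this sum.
Σ |c_n|^2 = 41/2

Parseval equates the L^2 energy of f (normalised by 1/(2π)) with the ℓ^2 sum of its Fourier coefficients: (1/(2π)) ∫_0^{2π} |f|^2 = Σ |c_n|^2.
Compute the left side: (1/(2π)) [∫_0^π 5^2 dx + ∫_π^{2π} 4^2 dx] = (1/(2π)) · (25π + 16π) = (25 + 16)/2 = 41/2.
So Σ_{n ∈ Z} |c_n|^2 = 41/2.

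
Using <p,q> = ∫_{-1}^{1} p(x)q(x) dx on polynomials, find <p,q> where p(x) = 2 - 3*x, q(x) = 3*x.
<p,q> = -6

Expand the product: p(x)·q(x) = -9*x^2 + 6*x.
∫_{-1}^{1} of each monomial x^k gives [2/(k+1) if k even, 0 if k odd]. Integrating term-by-term (or equivalently evaluating the antiderivative F(x) = -3*x^3 + 3*x^2 at the endpoints):
  F(1) − F(−1) = 0 − (6) = -6.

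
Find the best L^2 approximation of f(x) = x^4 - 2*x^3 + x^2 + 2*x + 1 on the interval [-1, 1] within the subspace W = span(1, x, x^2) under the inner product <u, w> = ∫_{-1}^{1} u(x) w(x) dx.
g(x) = 13*x^2/7 + 4*x/5 + 32/35

The best approximation g ∈ W is the orthogonal projection of f onto W. Writing g = a_0 + a_1 x + a_2 x^2, the coefficients solve the normal equations G · a = b where
  G_{ij} = <φ_i, φ_j> and b_i = <f, φ_i>, with φ_0 = 1, φ_1 = x, φ_2 = x^2.
G =
  [2, 0, 2/3]
  [0, 2/3, 0]
  [2/3, 0, 2/5],
b = (46/15, 8/15, 142/105).
Solving gives a_0 = 32/35, a_1 = 4/5, a_2 = 13/7, so
  g(x) = 13*x^2/7 + 4*x/5 + 32/35.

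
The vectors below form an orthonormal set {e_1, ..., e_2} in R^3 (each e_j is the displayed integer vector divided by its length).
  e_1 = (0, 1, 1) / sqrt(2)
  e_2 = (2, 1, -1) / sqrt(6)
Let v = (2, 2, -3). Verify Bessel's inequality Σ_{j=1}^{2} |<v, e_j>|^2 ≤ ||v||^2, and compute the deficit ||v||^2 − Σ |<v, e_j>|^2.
Σ |<v, e_j>|^2 = 14; ||v||^2 = 17; deficit = 3

Write each e_j = u_j / sqrt(<u_j, u_j>) where u_j is the displayed integer vector. Then <v, e_j> = <v, u_j> / sqrt(<u_j, u_j>), so |<v, e_j>|^2 = <v, u_j>^2 / <u_j, u_j>.
Coefficients: <v, e_1> = -1/sqrt(2), <v, e_2> = 9/sqrt(6).
Square and sum: Σ |<v, e_j>|^2 = 14.
Compute ||v||^2 = v·v = 17.
Deficit = 17 − 14 = 3 ≥ 0, confirming Bessel's inequality. (The deficit equals ||v − Σ <v,e_j> e_j||^2, the squared distance from v to span{e_j}.)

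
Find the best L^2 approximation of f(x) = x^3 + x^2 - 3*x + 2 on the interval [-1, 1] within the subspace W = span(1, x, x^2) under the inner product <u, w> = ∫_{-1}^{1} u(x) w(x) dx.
g(x) = x^2 - 12*x/5 + 2

The best approximation g ∈ W is the orthogonal projection of f onto W. Writing g = a_0 + a_1 x + a_2 x^2, the coefficients solve the normal equations G · a = b where
  G_{ij} = <φ_i, φ_j> and b_i = <f, φ_i>, with φ_0 = 1, φ_1 = x, φ_2 = x^2.
G =
  [2, 0, 2/3]
  [0, 2/3, 0]
  [2/3, 0, 2/5],
b = (14/3, -8/5, 26/15).
Solving gives a_0 = 2, a_1 = -12/5, a_2 = 1, so
  g(x) = x^2 - 12*x/5 + 2.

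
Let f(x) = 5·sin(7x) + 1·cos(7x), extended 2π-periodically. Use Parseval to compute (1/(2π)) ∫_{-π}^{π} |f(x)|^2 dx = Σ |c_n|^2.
Σ |c_n|^2 = 13

Expand |f|^2 and use orthogonality of {sin(nx), cos(mx)} on [-π, π]:
  ∫_{-π}^{π} sin(nx)^2 dx = π, ∫ cos(mx)^2 dx = π, and cross terms integrate to 0.
So ∫_{-π}^{π} f(x)^2 dx = 5^2 · π + 1^2 · π = (25 + 1)π.
Divide by 2π: (25 + 1)/2 = 13.
By Parseval, this equals Σ |c_n|^2.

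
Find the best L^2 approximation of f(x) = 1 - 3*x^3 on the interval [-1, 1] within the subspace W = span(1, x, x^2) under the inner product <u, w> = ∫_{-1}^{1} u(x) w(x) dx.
g(x) = 1 - 9*x/5

The best approximation g ∈ W is the orthogonal projection of f onto W. Writing g = a_0 + a_1 x + a_2 x^2, the coefficients solve the normal equations G · a = b where
  G_{ij} = <φ_i, φ_j> and b_i = <f, φ_i>, with φ_0 = 1, φ_1 = x, φ_2 = x^2.
G =
  [2, 0, 2/3]
  [0, 2/3, 0]
  [2/3, 0, 2/5],
b = (2, -6/5, 2/3).
Solving gives a_0 = 1, a_1 = -9/5, a_2 = 0, so
  g(x) = 1 - 9*x/5.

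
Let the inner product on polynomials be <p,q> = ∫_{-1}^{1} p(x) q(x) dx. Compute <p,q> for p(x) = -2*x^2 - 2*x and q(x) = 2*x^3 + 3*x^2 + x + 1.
<p,q> = -20/3

Expand the product: p(x)·q(x) = -4*x^5 - 10*x^4 - 8*x^3 - 4*x^2 - 2*x.
∫_{-1}^{1} of each monomial x^k gives [2/(k+1) if k even, 0 if k odd]. Integrating term-by-term (or equivalently evaluating the antiderivative F(x) = -2*x^6/3 - 2*x^5 - 2*x^4 - 4*x^3/3 - x^2 at the endpoints):
  F(1) − F(−1) = -7 − (-1/3) = -20/3.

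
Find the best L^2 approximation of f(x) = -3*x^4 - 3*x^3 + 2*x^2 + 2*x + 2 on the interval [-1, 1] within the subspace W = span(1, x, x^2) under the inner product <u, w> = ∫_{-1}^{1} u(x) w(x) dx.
g(x) = -4*x^2/7 + x/5 + 79/35

The best approximation g ∈ W is the orthogonal projection of f onto W. Writing g = a_0 + a_1 x + a_2 x^2, the coefficients solve the normal equations G · a = b where
  G_{ij} = <φ_i, φ_j> and b_i = <f, φ_i>, with φ_0 = 1, φ_1 = x, φ_2 = x^2.
G =
  [2, 0, 2/3]
  [0, 2/3, 0]
  [2/3, 0, 2/5],
b = (62/15, 2/15, 134/105).
Solving gives a_0 = 79/35, a_1 = 1/5, a_2 = -4/7, so
  g(x) = -4*x^2/7 + x/5 + 79/35.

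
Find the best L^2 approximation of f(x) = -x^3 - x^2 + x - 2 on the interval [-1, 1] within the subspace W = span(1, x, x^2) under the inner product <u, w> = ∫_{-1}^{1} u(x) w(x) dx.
g(x) = -x^2 + 2*x/5 - 2

The best approximation g ∈ W is the orthogonal projection of f onto W. Writing g = a_0 + a_1 x + a_2 x^2, the coefficients solve the normal equations G · a = b where
  G_{ij} = <φ_i, φ_j> and b_i = <f, φ_i>, with φ_0 = 1, φ_1 = x, φ_2 = x^2.
G =
  [2, 0, 2/3]
  [0, 2/3, 0]
  [2/3, 0, 2/5],
b = (-14/3, 4/15, -26/15).
Solving gives a_0 = -2, a_1 = 2/5, a_2 = -1, so
  g(x) = -x^2 + 2*x/5 - 2.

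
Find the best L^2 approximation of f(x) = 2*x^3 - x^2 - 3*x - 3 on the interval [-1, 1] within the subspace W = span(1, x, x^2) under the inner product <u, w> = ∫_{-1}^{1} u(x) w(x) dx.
g(x) = -x^2 - 9*x/5 - 3

The best approximation g ∈ W is the orthogonal projection of f onto W. Writing g = a_0 + a_1 x + a_2 x^2, the coefficients solve the normal equations G · a = b where
  G_{ij} = <φ_i, φ_j> and b_i = <f, φ_i>, with φ_0 = 1, φ_1 = x, φ_2 = x^2.
G =
  [2, 0, 2/3]
  [0, 2/3, 0]
  [2/3, 0, 2/5],
b = (-20/3, -6/5, -12/5).
Solving gives a_0 = -3, a_1 = -9/5, a_2 = -1, so
  g(x) = -x^2 - 9*x/5 - 3.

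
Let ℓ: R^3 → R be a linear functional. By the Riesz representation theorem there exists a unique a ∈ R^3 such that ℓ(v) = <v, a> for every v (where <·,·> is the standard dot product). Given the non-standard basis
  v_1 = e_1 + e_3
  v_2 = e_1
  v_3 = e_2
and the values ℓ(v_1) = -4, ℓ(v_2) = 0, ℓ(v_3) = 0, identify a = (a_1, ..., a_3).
a = (0, 0, -4)

Write a = (a_1, ..., a_3) in the standard basis. For each basis vector v_i, ℓ(v_i) = <v_i, a> is a linear equation in the a_j's. Collect the n equations into a matrix system V a = ℓ, where row i of V is v_i (expressed in the standard basis). Since V is invertible (lower-triangular with 1s on the diagonal, up to permutation), solve by back-substitution:
  V =
[[1, 0, 1],
 [1, 0, 0],
 [0, 1, 0]]
  V a = (-4, 0, 0)
Solving gives a = (0, 0, -4).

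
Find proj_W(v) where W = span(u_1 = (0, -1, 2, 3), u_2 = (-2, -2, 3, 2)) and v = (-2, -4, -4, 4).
proj_W(v) = (0, -4/7, 8/7, 12/7)

Set up U = [u_1 | ... | u_2] ∈ R^(4×2). The projector onto W = col(U) is P = U (U^T U)^(-1) U^T.
Compute U^T U =
  [14, 14]
  [14, 21],
and U^T v = (8, 8).
Solve U^T U · c = U^T v for the coefficients: c = (4/7, 0). The projection is proj_W(v) = U c.
Check: (v - proj_W(v)) · u_1 = 0  (should be 0).
Check: (v - proj_W(v)) · u_2 = 0  (should be 0).
Result: proj_W(v) = (0, -4/7, 8/7, 12/7).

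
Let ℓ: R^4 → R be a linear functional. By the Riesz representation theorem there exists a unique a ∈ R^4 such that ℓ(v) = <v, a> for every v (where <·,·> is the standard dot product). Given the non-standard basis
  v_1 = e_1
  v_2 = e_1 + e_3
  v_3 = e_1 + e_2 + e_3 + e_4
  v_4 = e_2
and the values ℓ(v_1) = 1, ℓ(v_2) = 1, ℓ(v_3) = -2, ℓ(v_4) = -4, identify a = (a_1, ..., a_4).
a = (1, -4, 0, 1)

Write a = (a_1, ..., a_4) in the standard basis. For each basis vector v_i, ℓ(v_i) = <v_i, a> is a linear equation in the a_j's. Collect the n equations into a matrix system V a = ℓ, where row i of V is v_i (expressed in the standard basis). Since V is invertible (lower-triangular with 1s on the diagonal, up to permutation), solve by back-substitution:
  V =
[[1, 0, 0, 0],
 [1, 0, 1, 0],
 [1, 1, 1, 1],
 [0, 1, 0, 0]]
  V a = (1, 1, -2, -4)
Solving gives a = (1, -4, 0, 1).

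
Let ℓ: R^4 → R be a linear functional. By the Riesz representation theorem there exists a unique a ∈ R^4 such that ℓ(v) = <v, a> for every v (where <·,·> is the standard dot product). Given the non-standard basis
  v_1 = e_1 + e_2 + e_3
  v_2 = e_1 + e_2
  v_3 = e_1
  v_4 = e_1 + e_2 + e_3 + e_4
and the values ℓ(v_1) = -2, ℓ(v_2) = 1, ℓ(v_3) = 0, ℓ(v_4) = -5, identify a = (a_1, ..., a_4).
a = (0, 1, -3, -3)

Write a = (a_1, ..., a_4) in the standard basis. For each basis vector v_i, ℓ(v_i) = <v_i, a> is a linear equation in the a_j's. Collect the n equations into a matrix system V a = ℓ, where row i of V is v_i (expressed in the standard basis). Since V is invertible (lower-triangular with 1s on the diagonal, up to permutation), solve by back-substitution:
  V =
[[1, 1, 1, 0],
 [1, 1, 0, 0],
 [1, 0, 0, 0],
 [1, 1, 1, 1]]
  V a = (-2, 1, 0, -5)
Solving gives a = (0, 1, -3, -3).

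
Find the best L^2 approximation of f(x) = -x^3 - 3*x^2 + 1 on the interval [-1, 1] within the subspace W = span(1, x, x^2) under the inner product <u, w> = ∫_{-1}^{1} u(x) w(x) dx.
g(x) = -3*x^2 - 3*x/5 + 1

The best approximation g ∈ W is the orthogonal projection of f onto W. Writing g = a_0 + a_1 x + a_2 x^2, the coefficients solve the normal equations G · a = b where
  G_{ij} = <φ_i, φ_j> and b_i = <f, φ_i>, with φ_0 = 1, φ_1 = x, φ_2 = x^2.
G =
  [2, 0, 2/3]
  [0, 2/3, 0]
  [2/3, 0, 2/5],
b = (0, -2/5, -8/15).
Solving gives a_0 = 1, a_1 = -3/5, a_2 = -3, so
  g(x) = -3*x^2 - 3*x/5 + 1.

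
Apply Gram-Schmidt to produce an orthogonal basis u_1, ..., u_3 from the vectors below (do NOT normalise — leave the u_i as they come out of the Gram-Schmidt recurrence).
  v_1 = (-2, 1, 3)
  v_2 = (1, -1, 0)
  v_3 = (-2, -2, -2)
Orthogonal basis:
  u_1 = (-2, 1, 3)
  u_2 = (4/7, -11/14, 9/14)
  u_3 = (-42/19, -42/19, -14/19)

Apply the Gram-Schmidt recurrence
  u_1 = v_1
  u_i = v_i − Σ_{j<i} ((v_i · u_j) / (u_j · u_j)) · u_j.

Step by step this gives:
  u_1 = (-2, 1, 3)
  u_2 = (4/7, -11/14, 9/14)
  u_3 = (-42/19, -42/19, -14/19)

Orthogonality check:
  u_2 · u_1 = 0 (should be 0)
  u_3 · u_1 = 0 (should be 0)
  u_3 · u_2 = 0 (should be 0)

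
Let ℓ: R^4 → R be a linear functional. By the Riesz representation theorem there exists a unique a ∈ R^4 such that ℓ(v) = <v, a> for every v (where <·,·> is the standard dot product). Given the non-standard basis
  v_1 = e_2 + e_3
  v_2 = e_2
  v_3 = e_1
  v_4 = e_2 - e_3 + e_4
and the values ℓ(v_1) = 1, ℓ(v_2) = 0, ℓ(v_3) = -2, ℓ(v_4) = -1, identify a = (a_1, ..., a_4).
a = (-2, 0, 1, 0)

Write a = (a_1, ..., a_4) in the standard basis. For each basis vector v_i, ℓ(v_i) = <v_i, a> is a linear equation in the a_j's. Collect the n equations into a matrix system V a = ℓ, where row i of V is v_i (expressed in the standard basis). Since V is invertible (lower-triangular with 1s on the diagonal, up to permutation), solve by back-substitution:
  V =
[[0, 1, 1, 0],
 [0, 1, 0, 0],
 [1, 0, 0, 0],
 [0, 1, -1, 1]]
  V a = (1, 0, -2, -1)
Solving gives a = (-2, 0, 1, 0).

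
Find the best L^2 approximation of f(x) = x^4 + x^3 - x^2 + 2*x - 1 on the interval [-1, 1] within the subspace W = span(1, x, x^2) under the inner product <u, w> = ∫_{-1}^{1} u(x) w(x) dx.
g(x) = -x^2/7 + 13*x/5 - 38/35

The best approximation g ∈ W is the orthogonal projection of f onto W. Writing g = a_0 + a_1 x + a_2 x^2, the coefficients solve the normal equations G · a = b where
  G_{ij} = <φ_i, φ_j> and b_i = <f, φ_i>, with φ_0 = 1, φ_1 = x, φ_2 = x^2.
G =
  [2, 0, 2/3]
  [0, 2/3, 0]
  [2/3, 0, 2/5],
b = (-34/15, 26/15, -82/105).
Solving gives a_0 = -38/35, a_1 = 13/5, a_2 = -1/7, so
  g(x) = -x^2/7 + 13*x/5 - 38/35.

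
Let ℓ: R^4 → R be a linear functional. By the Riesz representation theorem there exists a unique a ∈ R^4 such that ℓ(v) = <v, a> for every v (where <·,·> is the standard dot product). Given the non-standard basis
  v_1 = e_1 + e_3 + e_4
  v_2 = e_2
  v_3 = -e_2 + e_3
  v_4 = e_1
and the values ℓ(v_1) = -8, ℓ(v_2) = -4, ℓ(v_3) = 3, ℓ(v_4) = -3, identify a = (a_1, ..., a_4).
a = (-3, -4, -1, -4)

Write a = (a_1, ..., a_4) in the standard basis. For each basis vector v_i, ℓ(v_i) = <v_i, a> is a linear equation in the a_j's. Collect the n equations into a matrix system V a = ℓ, where row i of V is v_i (expressed in the standard basis). Since V is invertible (lower-triangular with 1s on the diagonal, up to permutation), solve by back-substitution:
  V =
[[1, 0, 1, 1],
 [0, 1, 0, 0],
 [0, -1, 1, 0],
 [1, 0, 0, 0]]
  V a = (-8, -4, 3, -3)
Solving gives a = (-3, -4, -1, -4).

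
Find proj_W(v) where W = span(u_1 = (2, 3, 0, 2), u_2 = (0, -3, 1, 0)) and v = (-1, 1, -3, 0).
proj_W(v) = (-88/89, 147/89, -93/89, -88/89)

Set up U = [u_1 | ... | u_2] ∈ R^(4×2). The projector onto W = col(U) is P = U (U^T U)^(-1) U^T.
Compute U^T U =
  [17, -9]
  [-9, 10],
and U^T v = (1, -6).
Solve U^T U · c = U^T v for the coefficients: c = (-44/89, -93/89). The projection is proj_W(v) = U c.
Check: (v - proj_W(v)) · u_1 = 0  (should be 0).
Check: (v - proj_W(v)) · u_2 = 0  (should be 0).
Result: proj_W(v) = (-88/89, 147/89, -93/89, -88/89).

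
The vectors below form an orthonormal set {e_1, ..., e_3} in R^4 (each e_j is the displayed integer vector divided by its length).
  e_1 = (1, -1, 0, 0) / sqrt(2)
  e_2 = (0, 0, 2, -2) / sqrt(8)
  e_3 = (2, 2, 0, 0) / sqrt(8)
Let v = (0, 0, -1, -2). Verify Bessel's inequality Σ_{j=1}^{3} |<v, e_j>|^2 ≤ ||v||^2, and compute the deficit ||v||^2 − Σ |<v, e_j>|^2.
Σ |<v, e_j>|^2 = 1/2; ||v||^2 = 5; deficit = 9/2

Write each e_j = u_j / sqrt(<u_j, u_j>) where u_j is the displayed integer vector. Then <v, e_j> = <v, u_j> / sqrt(<u_j, u_j>), so |<v, e_j>|^2 = <v, u_j>^2 / <u_j, u_j>.
Coefficients: <v, e_1> = 0/sqrt(2), <v, e_2> = 2/sqrt(8), <v, e_3> = 0/sqrt(8).
Square and sum: Σ |<v, e_j>|^2 = 1/2.
Compute ||v||^2 = v·v = 5.
Deficit = 5 − 1/2 = 9/2 ≥ 0, confirming Bessel's inequality. (The deficit equals ||v − Σ <v,e_j> e_j||^2, the squared distance from v to span{e_j}.)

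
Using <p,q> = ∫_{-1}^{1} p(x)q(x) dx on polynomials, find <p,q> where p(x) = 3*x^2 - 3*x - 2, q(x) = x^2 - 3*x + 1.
<p,q> = 58/15

Expand the product: p(x)·q(x) = 3*x^4 - 12*x^3 + 10*x^2 + 3*x - 2.
∫_{-1}^{1} of each monomial x^k gives [2/(k+1) if k even, 0 if k odd]. Integrating term-by-term (or equivalently evaluating the antiderivative F(x) = 3*x^5/5 - 3*x^4 + 10*x^3/3 + 3*x^2/2 - 2*x at the endpoints):
  F(1) − F(−1) = 13/30 − (-103/30) = 58/15.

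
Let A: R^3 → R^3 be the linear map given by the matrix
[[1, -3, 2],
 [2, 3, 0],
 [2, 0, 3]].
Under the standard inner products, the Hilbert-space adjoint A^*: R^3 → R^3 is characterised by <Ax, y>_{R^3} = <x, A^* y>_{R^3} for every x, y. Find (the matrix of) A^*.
A^* = A^T =
[[1, 2, 2],
 [-3, 3, 0],
 [2, 0, 3]]

For real matrices with standard dot products, the defining identity <Ax, y> = <x, A^* y> gives (Ax)^T y = x^T (A^*) y, i.e. x^T A^T y = x^T (A^*) y. Since this holds for all x, y, we must have A^* = A^T. Therefore
A^* =
[[1, 2, 2],
 [-3, 3, 0],
 [2, 0, 3]].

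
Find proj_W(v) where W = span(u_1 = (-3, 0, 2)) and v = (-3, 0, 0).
proj_W(v) = (-27/13, 0, 18/13)

Set up U = [u_1 | ... | u_1] ∈ R^(3×1). The projector onto W = col(U) is P = U (U^T U)^(-1) U^T.
Compute U^T U =
  [13],
and U^T v = (9).
Solve U^T U · c = U^T v for the coefficients: c = (9/13). The projection is proj_W(v) = U c.
Check: (v - proj_W(v)) · u_1 = 0  (should be 0).
Result: proj_W(v) = (-27/13, 0, 18/13).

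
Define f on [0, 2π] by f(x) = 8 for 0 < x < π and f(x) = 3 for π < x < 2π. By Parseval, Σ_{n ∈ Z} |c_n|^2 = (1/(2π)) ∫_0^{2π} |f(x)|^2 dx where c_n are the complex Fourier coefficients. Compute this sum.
Σ |c_n|^2 = 73/2

Parseval equates the L^2 energy of f (normalised by 1/(2π)) with the ℓ^2 sum of its Fourier coefficients: (1/(2π)) ∫_0^{2π} |f|^2 = Σ |c_n|^2.
Compute the left side: (1/(2π)) [∫_0^π 8^2 dx + ∫_π^{2π} 3^2 dx] = (1/(2π)) · (64π + 9π) = (64 + 9)/2 = 73/2.
So Σ_{n ∈ Z} |c_n|^2 = 73/2.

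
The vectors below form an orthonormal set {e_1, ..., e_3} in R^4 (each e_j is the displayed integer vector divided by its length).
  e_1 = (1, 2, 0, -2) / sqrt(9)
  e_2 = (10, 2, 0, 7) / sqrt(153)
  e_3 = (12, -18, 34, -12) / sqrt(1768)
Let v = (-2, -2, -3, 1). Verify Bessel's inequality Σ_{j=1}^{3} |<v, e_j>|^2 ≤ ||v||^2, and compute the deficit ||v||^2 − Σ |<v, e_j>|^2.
Σ |<v, e_j>|^2 = 387/26; ||v||^2 = 18; deficit = 81/26

Write each e_j = u_j / sqrt(<u_j, u_j>) where u_j is the displayed integer vector. Then <v, e_j> = <v, u_j> / sqrt(<u_j, u_j>), so |<v, e_j>|^2 = <v, u_j>^2 / <u_j, u_j>.
Coefficients: <v, e_1> = -8/sqrt(9), <v, e_2> = -17/sqrt(153), <v, e_3> = -102/sqrt(1768).
Square and sum: Σ |<v, e_j>|^2 = 387/26.
Compute ||v||^2 = v·v = 18.
Deficit = 18 − 387/26 = 81/26 ≥ 0, confirming Bessel's inequality. (The deficit equals ||v − Σ <v,e_j> e_j||^2, the squared distance from v to span{e_j}.)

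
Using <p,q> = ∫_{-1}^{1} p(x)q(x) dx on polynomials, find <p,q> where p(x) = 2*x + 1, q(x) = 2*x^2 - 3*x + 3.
<p,q> = 10/3

Expand the product: p(x)·q(x) = 4*x^3 - 4*x^2 + 3*x + 3.
∫_{-1}^{1} of each monomial x^k gives [2/(k+1) if k even, 0 if k odd]. Integrating term-by-term (or equivalently evaluating the antiderivative F(x) = x^4 - 4*x^3/3 + 3*x^2/2 + 3*x at the endpoints):
  F(1) − F(−1) = 25/6 − (5/6) = 10/3.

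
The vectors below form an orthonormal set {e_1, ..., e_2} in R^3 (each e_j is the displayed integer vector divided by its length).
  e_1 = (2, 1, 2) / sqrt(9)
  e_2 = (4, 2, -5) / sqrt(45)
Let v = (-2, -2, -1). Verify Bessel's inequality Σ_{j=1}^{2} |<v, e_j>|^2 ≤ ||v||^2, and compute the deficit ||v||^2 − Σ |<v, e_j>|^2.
Σ |<v, e_j>|^2 = 41/5; ||v||^2 = 9; deficit = 4/5

Write each e_j = u_j / sqrt(<u_j, u_j>) where u_j is the displayed integer vector. Then <v, e_j> = <v, u_j> / sqrt(<u_j, u_j>), so |<v, e_j>|^2 = <v, u_j>^2 / <u_j, u_j>.
Coefficients: <v, e_1> = -8/sqrt(9), <v, e_2> = -7/sqrt(45).
Square and sum: Σ |<v, e_j>|^2 = 41/5.
Compute ||v||^2 = v·v = 9.
Deficit = 9 − 41/5 = 4/5 ≥ 0, confirming Bessel's inequality. (The deficit equals ||v − Σ <v,e_j> e_j||^2, the squared distance from v to span{e_j}.)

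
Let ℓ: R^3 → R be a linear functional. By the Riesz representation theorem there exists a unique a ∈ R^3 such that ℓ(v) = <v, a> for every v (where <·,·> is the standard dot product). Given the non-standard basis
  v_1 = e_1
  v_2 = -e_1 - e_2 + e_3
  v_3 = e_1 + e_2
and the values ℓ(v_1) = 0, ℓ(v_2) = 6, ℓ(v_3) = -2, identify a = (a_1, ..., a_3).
a = (0, -2, 4)

Write a = (a_1, ..., a_3) in the standard basis. For each basis vector v_i, ℓ(v_i) = <v_i, a> is a linear equation in the a_j's. Collect the n equations into a matrix system V a = ℓ, where row i of V is v_i (expressed in the standard basis). Since V is invertible (lower-triangular with 1s on the diagonal, up to permutation), solve by back-substitution:
  V =
[[1, 0, 0],
 [-1, -1, 1],
 [1, 1, 0]]
  V a = (0, 6, -2)
Solving gives a = (0, -2, 4).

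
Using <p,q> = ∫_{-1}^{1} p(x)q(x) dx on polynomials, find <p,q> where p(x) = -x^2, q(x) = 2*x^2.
<p,q> = -4/5

Expand the product: p(x)·q(x) = -2*x^4.
∫_{-1}^{1} of each monomial x^k gives [2/(k+1) if k even, 0 if k odd]. Integrating term-by-term (or equivalently evaluating the antiderivative F(x) = -2*x^5/5 at the endpoints):
  F(1) − F(−1) = -2/5 − (2/5) = -4/5.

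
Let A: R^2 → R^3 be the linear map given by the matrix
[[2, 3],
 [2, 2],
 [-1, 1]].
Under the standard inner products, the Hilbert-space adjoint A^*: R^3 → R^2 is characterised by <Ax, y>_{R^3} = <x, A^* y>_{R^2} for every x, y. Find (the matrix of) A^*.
A^* = A^T =
[[2, 2, -1],
 [3, 2, 1]]

For real matrices with standard dot products, the defining identity <Ax, y> = <x, A^* y> gives (Ax)^T y = x^T (A^*) y, i.e. x^T A^T y = x^T (A^*) y. Since this holds for all x, y, we must have A^* = A^T. Therefore
A^* =
[[2, 2, -1],
 [3, 2, 1]].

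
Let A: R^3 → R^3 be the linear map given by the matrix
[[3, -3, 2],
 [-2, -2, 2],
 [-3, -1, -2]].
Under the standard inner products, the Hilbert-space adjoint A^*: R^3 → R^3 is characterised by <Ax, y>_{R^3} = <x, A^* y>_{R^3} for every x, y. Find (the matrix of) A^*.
A^* = A^T =
[[3, -2, -3],
 [-3, -2, -1],
 [2, 2, -2]]

For real matrices with standard dot products, the defining identity <Ax, y> = <x, A^* y> gives (Ax)^T y = x^T (A^*) y, i.e. x^T A^T y = x^T (A^*) y. Since this holds for all x, y, we must have A^* = A^T. Therefore
A^* =
[[3, -2, -3],
 [-3, -2, -1],
 [2, 2, -2]].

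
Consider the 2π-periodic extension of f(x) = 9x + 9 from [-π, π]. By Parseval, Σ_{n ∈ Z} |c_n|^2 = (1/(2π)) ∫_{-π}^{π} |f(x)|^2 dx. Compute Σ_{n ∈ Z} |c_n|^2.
Σ |c_n|^2 = 27π^2 + 81

Expand and integrate term by term over [-π, π]:
  ∫ (9x)^2 dx = 81·(2π^3/3); ∫ 2·9·(9)·x dx = 0 (odd integrand); ∫ 9^2 dx = 81·2π.
So (1/(2π)) ∫_{-π}^{π} (9x + 9)^2 dx = 81π^2/3 + 81 = 27π^2 + 81.
Parseval ⇒ Σ |c_n|^2 = 27π^2 + 81.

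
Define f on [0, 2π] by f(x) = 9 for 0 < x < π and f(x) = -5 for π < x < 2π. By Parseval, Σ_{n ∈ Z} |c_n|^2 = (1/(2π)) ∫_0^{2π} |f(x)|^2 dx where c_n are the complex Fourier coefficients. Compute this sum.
Σ |c_n|^2 = 53

Parseval equates the L^2 energy of f (normalised by 1/(2π)) with the ℓ^2 sum of its Fourier coefficients: (1/(2π)) ∫_0^{2π} |f|^2 = Σ |c_n|^2.
Compute the left side: (1/(2π)) [∫_0^π 9^2 dx + ∫_π^{2π} (-5)^2 dx] = (1/(2π)) · (81π + 25π) = (81 + 25)/2 = 53.
So Σ_{n ∈ Z} |c_n|^2 = 53.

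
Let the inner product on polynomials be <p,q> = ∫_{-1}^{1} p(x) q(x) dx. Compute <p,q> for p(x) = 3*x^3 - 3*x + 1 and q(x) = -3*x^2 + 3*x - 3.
<p,q> = -52/5

Expand the product: p(x)·q(x) = -9*x^5 + 9*x^4 - 12*x^2 + 12*x - 3.
∫_{-1}^{1} of each monomial x^k gives [2/(k+1) if k even, 0 if k odd]. Integrating term-by-term (or equivalently evaluating the antiderivative F(x) = -3*x^6/2 + 9*x^5/5 - 4*x^3 + 6*x^2 - 3*x at the endpoints):
  F(1) − F(−1) = -7/10 − (97/10) = -52/5.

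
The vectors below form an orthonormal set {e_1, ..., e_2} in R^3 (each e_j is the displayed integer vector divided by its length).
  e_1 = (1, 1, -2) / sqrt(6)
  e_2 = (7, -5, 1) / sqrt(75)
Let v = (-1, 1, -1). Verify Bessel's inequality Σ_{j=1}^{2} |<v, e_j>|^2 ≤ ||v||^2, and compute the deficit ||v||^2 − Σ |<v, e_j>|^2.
Σ |<v, e_j>|^2 = 73/25; ||v||^2 = 3; deficit = 2/25

Write each e_j = u_j / sqrt(<u_j, u_j>) where u_j is the displayed integer vector. Then <v, e_j> = <v, u_j> / sqrt(<u_j, u_j>), so |<v, e_j>|^2 = <v, u_j>^2 / <u_j, u_j>.
Coefficients: <v, e_1> = 2/sqrt(6), <v, e_2> = -13/sqrt(75).
Square and sum: Σ |<v, e_j>|^2 = 73/25.
Compute ||v||^2 = v·v = 3.
Deficit = 3 − 73/25 = 2/25 ≥ 0, confirming Bessel's inequality. (The deficit equals ||v − Σ <v,e_j> e_j||^2, the squared distance from v to span{e_j}.)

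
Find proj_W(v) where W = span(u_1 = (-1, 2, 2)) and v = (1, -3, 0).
proj_W(v) = (7/9, -14/9, -14/9)

Set up U = [u_1 | ... | u_1] ∈ R^(3×1). The projector onto W = col(U) is P = U (U^T U)^(-1) U^T.
Compute U^T U =
  [9],
and U^T v = (-7).
Solve U^T U · c = U^T v for the coefficients: c = (-7/9). The projection is proj_W(v) = U c.
Check: (v - proj_W(v)) · u_1 = 0  (should be 0).
Result: proj_W(v) = (7/9, -14/9, -14/9).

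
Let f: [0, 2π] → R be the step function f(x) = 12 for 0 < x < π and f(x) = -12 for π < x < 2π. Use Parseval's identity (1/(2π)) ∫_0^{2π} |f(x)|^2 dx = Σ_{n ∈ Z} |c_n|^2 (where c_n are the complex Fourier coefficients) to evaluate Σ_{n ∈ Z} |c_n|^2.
Σ |c_n|^2 = 144

Parseval equates the L^2 energy of f (normalised by 1/(2π)) with the ℓ^2 sum of its Fourier coefficients: (1/(2π)) ∫_0^{2π} |f|^2 = Σ |c_n|^2.
Compute the left side: (1/(2π)) [∫_0^π 12^2 dx + ∫_π^{2π} (-12)^2 dx] = (1/(2π)) · (144π + 144π) = (144 + 144)/2 = 144.
So Σ_{n ∈ Z} |c_n|^2 = 144.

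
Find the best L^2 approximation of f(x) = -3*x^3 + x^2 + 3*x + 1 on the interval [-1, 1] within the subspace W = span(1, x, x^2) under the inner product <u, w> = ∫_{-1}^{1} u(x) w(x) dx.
g(x) = x^2 + 6*x/5 + 1

The best approximation g ∈ W is the orthogonal projection of f onto W. Writing g = a_0 + a_1 x + a_2 x^2, the coefficients solve the normal equations G · a = b where
  G_{ij} = <φ_i, φ_j> and b_i = <f, φ_i>, with φ_0 = 1, φ_1 = x, φ_2 = x^2.
G =
  [2, 0, 2/3]
  [0, 2/3, 0]
  [2/3, 0, 2/5],
b = (8/3, 4/5, 16/15).
Solving gives a_0 = 1, a_1 = 6/5, a_2 = 1, so
  g(x) = x^2 + 6*x/5 + 1.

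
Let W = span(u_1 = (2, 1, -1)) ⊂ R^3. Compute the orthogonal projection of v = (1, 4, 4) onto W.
proj_W(v) = (2/3, 1/3, -1/3)

Set up U = [u_1 | ... | u_1] ∈ R^(3×1). The projector onto W = col(U) is P = U (U^T U)^(-1) U^T.
Compute U^T U =
  [6],
and U^T v = (2).
Solve U^T U · c = U^T v for the coefficients: c = (1/3). The projection is proj_W(v) = U c.
Check: (v - proj_W(v)) · u_1 = 0  (should be 0).
Result: proj_W(v) = (2/3, 1/3, -1/3).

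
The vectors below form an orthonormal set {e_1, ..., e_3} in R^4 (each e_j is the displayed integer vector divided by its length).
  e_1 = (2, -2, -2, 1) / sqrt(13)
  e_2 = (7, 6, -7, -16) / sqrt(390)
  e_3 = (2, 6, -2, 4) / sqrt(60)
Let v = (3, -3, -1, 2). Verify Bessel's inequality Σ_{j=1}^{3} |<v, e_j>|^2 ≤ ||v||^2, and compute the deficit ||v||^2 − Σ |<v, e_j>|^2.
Σ |<v, e_j>|^2 = 21; ||v||^2 = 23; deficit = 2

Write each e_j = u_j / sqrt(<u_j, u_j>) where u_j is the displayed integer vector. Then <v, e_j> = <v, u_j> / sqrt(<u_j, u_j>), so |<v, e_j>|^2 = <v, u_j>^2 / <u_j, u_j>.
Coefficients: <v, e_1> = 16/sqrt(13), <v, e_2> = -22/sqrt(390), <v, e_3> = -2/sqrt(60).
Square and sum: Σ |<v, e_j>|^2 = 21.
Compute ||v||^2 = v·v = 23.
Deficit = 23 − 21 = 2 ≥ 0, confirming Bessel's inequality. (The deficit equals ||v − Σ <v,e_j> e_j||^2, the squared distance from v to span{e_j}.)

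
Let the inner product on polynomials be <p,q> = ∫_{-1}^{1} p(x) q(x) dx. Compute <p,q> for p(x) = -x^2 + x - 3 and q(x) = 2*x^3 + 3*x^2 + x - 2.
<p,q> = 38/5

Expand the product: p(x)·q(x) = -2*x^5 - x^4 - 4*x^3 - 6*x^2 - 5*x + 6.
∫_{-1}^{1} of each monomial x^k gives [2/(k+1) if k even, 0 if k odd]. Integrating term-by-term (or equivalently evaluating the antiderivative F(x) = -x^6/3 - x^5/5 - x^4 - 2*x^3 - 5*x^2/2 + 6*x at the endpoints):
  F(1) − F(−1) = -1/30 − (-229/30) = 38/5.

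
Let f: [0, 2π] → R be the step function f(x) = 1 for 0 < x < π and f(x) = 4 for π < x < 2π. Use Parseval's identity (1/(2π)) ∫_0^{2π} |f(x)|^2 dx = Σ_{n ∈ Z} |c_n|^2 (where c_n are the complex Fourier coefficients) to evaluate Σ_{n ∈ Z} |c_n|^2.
Σ |c_n|^2 = 17/2

Parseval equates the L^2 energy of f (normalised by 1/(2π)) with the ℓ^2 sum of its Fourier coefficients: (1/(2π)) ∫_0^{2π} |f|^2 = Σ |c_n|^2.
Compute the left side: (1/(2π)) [∫_0^π 1^2 dx + ∫_π^{2π} 4^2 dx] = (1/(2π)) · (1π + 16π) = (1 + 16)/2 = 17/2.
So Σ_{n ∈ Z} |c_n|^2 = 17/2.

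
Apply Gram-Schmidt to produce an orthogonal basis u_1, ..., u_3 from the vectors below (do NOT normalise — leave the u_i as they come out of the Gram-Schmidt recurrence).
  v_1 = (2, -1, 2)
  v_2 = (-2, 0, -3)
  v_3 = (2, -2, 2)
Orthogonal basis:
  u_1 = (2, -1, 2)
  u_2 = (2/9, -10/9, -7/9)
  u_3 = (-6/17, -4/17, 4/17)

Apply the Gram-Schmidt recurrence
  u_1 = v_1
  u_i = v_i − Σ_{j<i} ((v_i · u_j) / (u_j · u_j)) · u_j.

Step by step this gives:
  u_1 = (2, -1, 2)
  u_2 = (2/9, -10/9, -7/9)
  u_3 = (-6/17, -4/17, 4/17)

Orthogonality check:
  u_2 · u_1 = 0 (should be 0)
  u_3 · u_1 = 0 (should be 0)
  u_3 · u_2 = 0 (should be 0)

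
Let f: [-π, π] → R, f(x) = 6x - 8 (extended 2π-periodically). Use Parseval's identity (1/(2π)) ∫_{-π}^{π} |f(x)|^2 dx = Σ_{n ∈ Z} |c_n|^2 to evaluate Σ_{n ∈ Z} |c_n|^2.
Σ |c_n|^2 = 12π^2 + 64

Expand and integrate term by term over [-π, π]:
  ∫ (6x)^2 dx = 36·(2π^3/3); ∫ 2·6·(-8)·x dx = 0 (odd integrand); ∫ (-8)^2 dx = 64·2π.
So (1/(2π)) ∫_{-π}^{π} (6x - 8)^2 dx = 36π^2/3 + 64 = 12π^2 + 64.
Parseval ⇒ Σ |c_n|^2 = 12π^2 + 64.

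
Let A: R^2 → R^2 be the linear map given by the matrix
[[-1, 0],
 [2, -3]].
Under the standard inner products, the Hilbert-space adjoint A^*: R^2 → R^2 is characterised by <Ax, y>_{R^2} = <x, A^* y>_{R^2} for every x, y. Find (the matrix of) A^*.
A^* = A^T =
[[-1, 2],
 [0, -3]]

For real matrices with standard dot products, the defining identity <Ax, y> = <x, A^* y> gives (Ax)^T y = x^T (A^*) y, i.e. x^T A^T y = x^T (A^*) y. Since this holds for all x, y, we must have A^* = A^T. Therefore
A^* =
[[-1, 2],
 [0, -3]].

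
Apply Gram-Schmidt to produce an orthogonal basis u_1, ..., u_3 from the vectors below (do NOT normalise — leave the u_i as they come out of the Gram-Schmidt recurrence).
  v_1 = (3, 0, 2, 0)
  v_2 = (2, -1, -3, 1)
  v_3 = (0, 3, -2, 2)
Orthogonal basis:
  u_1 = (3, 0, 2, 0)
  u_2 = (2, -1, -3, 1)
  u_3 = (10/39, 10/3, -5/13, 5/3)

Apply the Gram-Schmidt recurrence
  u_1 = v_1
  u_i = v_i − Σ_{j<i} ((v_i · u_j) / (u_j · u_j)) · u_j.

Step by step this gives:
  u_1 = (3, 0, 2, 0)
  u_2 = (2, -1, -3, 1)
  u_3 = (10/39, 10/3, -5/13, 5/3)

Orthogonality check:
  u_2 · u_1 = 0 (should be 0)
  u_3 · u_1 = 0 (should be 0)
  u_3 · u_2 = 0 (should be 0)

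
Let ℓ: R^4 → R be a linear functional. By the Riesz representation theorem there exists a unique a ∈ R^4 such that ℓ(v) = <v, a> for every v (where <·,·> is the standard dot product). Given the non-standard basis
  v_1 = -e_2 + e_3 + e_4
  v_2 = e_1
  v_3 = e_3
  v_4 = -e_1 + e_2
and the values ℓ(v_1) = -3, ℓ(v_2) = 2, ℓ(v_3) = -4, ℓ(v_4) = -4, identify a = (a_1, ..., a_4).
a = (2, -2, -4, -1)

Write a = (a_1, ..., a_4) in the standard basis. For each basis vector v_i, ℓ(v_i) = <v_i, a> is a linear equation in the a_j's. Collect the n equations into a matrix system V a = ℓ, where row i of V is v_i (expressed in the standard basis). Since V is invertible (lower-triangular with 1s on the diagonal, up to permutation), solve by back-substitution:
  V =
[[0, -1, 1, 1],
 [1, 0, 0, 0],
 [0, 0, 1, 0],
 [-1, 1, 0, 0]]
  V a = (-3, 2, -4, -4)
Solving gives a = (2, -2, -4, -1).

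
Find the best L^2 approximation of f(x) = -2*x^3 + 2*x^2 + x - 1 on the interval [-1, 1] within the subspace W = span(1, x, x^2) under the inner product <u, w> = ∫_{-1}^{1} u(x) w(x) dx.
g(x) = 2*x^2 - x/5 - 1

The best approximation g ∈ W is the orthogonal projection of f onto W. Writing g = a_0 + a_1 x + a_2 x^2, the coefficients solve the normal equations G · a = b where
  G_{ij} = <φ_i, φ_j> and b_i = <f, φ_i>, with φ_0 = 1, φ_1 = x, φ_2 = x^2.
G =
  [2, 0, 2/3]
  [0, 2/3, 0]
  [2/3, 0, 2/5],
b = (-2/3, -2/15, 2/15).
Solving gives a_0 = -1, a_1 = -1/5, a_2 = 2, so
  g(x) = 2*x^2 - x/5 - 1.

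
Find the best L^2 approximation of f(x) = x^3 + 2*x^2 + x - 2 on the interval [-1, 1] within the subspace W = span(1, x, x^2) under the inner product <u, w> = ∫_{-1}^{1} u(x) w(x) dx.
g(x) = 2*x^2 + 8*x/5 - 2

The best approximation g ∈ W is the orthogonal projection of f onto W. Writing g = a_0 + a_1 x + a_2 x^2, the coefficients solve the normal equations G · a = b where
  G_{ij} = <φ_i, φ_j> and b_i = <f, φ_i>, with φ_0 = 1, φ_1 = x, φ_2 = x^2.
G =
  [2, 0, 2/3]
  [0, 2/3, 0]
  [2/3, 0, 2/5],
b = (-8/3, 16/15, -8/15).
Solving gives a_0 = -2, a_1 = 8/5, a_2 = 2, so
  g(x) = 2*x^2 + 8*x/5 - 2.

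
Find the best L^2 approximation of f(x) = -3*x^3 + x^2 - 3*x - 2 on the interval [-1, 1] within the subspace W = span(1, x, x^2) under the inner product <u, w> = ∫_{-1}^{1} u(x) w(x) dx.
g(x) = x^2 - 24*x/5 - 2

The best approximation g ∈ W is the orthogonal projection of f onto W. Writing g = a_0 + a_1 x + a_2 x^2, the coefficients solve the normal equations G · a = b where
  G_{ij} = <φ_i, φ_j> and b_i = <f, φ_i>, with φ_0 = 1, φ_1 = x, φ_2 = x^2.
G =
  [2, 0, 2/3]
  [0, 2/3, 0]
  [2/3, 0, 2/5],
b = (-10/3, -16/5, -14/15).
Solving gives a_0 = -2, a_1 = -24/5, a_2 = 1, so
  g(x) = x^2 - 24*x/5 - 2.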